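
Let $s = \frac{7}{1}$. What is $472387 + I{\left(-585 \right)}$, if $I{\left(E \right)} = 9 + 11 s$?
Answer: $472473$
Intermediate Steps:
$s = 7$ ($s = 7 \cdot 1 = 7$)
$I{\left(E \right)} = 86$ ($I{\left(E \right)} = 9 + 11 \cdot 7 = 9 + 77 = 86$)
$472387 + I{\left(-585 \right)} = 472387 + 86 = 472473$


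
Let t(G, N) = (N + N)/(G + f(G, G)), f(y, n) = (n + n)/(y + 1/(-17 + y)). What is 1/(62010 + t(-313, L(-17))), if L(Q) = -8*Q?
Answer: 32123503/1991950325878 ≈ 1.6127e-5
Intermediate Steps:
f(y, n) = 2*n/(y + 1/(-17 + y)) (f(y, n) = (2*n)/(y + 1/(-17 + y)) = 2*n/(y + 1/(-17 + y)))
t(G, N) = 2*N/(G + 2*G*(-17 + G)/(1 + G² - 17*G)) (t(G, N) = (N + N)/(G + 2*G*(-17 + G)/(1 + G² - 17*G)) = (2*N)/(G + 2*G*(-17 + G)/(1 + G² - 17*G)) = 2*N/(G + 2*G*(-17 + G)/(1 + G² - 17*G)))
1/(62010 + t(-313, L(-17))) = 1/(62010 + 2*(-8*(-17))*(1 + (-313)² - 17*(-313))/(-313*(-33 + (-313)² - 15*(-313)))) = 1/(62010 + 2*136*(-1/313)*(1 + 97969 + 5321)/(-33 + 97969 + 4695)) = 1/(62010 + 2*136*(-1/313)*103291/102631) = 1/(62010 + 2*136*(-1/313)*(1/102631)*103291) = 1/(62010 - 28095152/32123503) = 1/(1991950325878/32123503) = 32123503/1991950325878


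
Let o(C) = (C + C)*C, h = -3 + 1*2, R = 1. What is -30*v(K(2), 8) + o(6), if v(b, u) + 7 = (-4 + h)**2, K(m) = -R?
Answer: -468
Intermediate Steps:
K(m) = -1 (K(m) = -1*1 = -1)
h = -1 (h = -3 + 2 = -1)
v(b, u) = 18 (v(b, u) = -7 + (-4 - 1)**2 = -7 + (-5)**2 = -7 + 25 = 18)
o(C) = 2*C**2 (o(C) = (2*C)*C = 2*C**2)
-30*v(K(2), 8) + o(6) = -30*18 + 2*6**2 = -540 + 2*36 = -540 + 72 = -468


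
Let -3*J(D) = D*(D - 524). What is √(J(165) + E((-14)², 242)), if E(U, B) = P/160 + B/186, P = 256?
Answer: √4269989910/465 ≈ 140.53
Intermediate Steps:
J(D) = -D*(-524 + D)/3 (J(D) = -D*(D - 524)/3 = -D*(-524 + D)/3)
E(U, B) = 8/5 + B/186 (E(U, B) = 256/160 + B/186 = 256*(1/160) + B*(1/186) = 8/5 + B/186)
√(J(165) + E((-14)², 242)) = √((⅓)*165*(524 - 1*165) + (8/5 + (1/186)*242)) = √((⅓)*165*(524 - 165) + (8/5 + 121/93)) = √((⅓)*165*359 + 1349/465) = √(19745 + 1349/465) = √(9182774/465) = √4269989910/465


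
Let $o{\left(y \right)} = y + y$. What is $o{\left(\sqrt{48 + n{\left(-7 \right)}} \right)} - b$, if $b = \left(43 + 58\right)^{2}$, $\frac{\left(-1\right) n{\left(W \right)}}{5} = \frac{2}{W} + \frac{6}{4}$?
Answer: $-10201 + \frac{\sqrt{8218}}{7} \approx -10188.0$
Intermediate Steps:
$n{\left(W \right)} = - \frac{15}{2} - \frac{10}{W}$ ($n{\left(W \right)} = - 5 \left(\frac{2}{W} + \frac{6}{4}\right) = - 5 \left(\frac{2}{W} + 6 \cdot \frac{1}{4}\right) = - 5 \left(\frac{2}{W} + \frac{3}{2}\right) = - 5 \left(\frac{3}{2} + \frac{2}{W}\right) = - \frac{15}{2} - \frac{10}{W}$)
$o{\left(y \right)} = 2 y$
$b = 10201$ ($b = 101^{2} = 10201$)
$o{\left(\sqrt{48 + n{\left(-7 \right)}} \right)} - b = 2 \sqrt{48 - \left(\frac{15}{2} + \frac{10}{-7}\right)} - 10201 = 2 \sqrt{48 - \frac{85}{14}} - 10201 = 2 \sqrt{\frac{587}{14}} - 10201 = 2 \frac{\sqrt{8218}}{14} - 10201 = \frac{\sqrt{8218}}{7} - 10201 = -10201 + \frac{\sqrt{8218}}{7}$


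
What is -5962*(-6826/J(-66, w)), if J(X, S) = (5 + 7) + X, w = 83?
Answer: -20348306/27 ≈ -7.5364e+5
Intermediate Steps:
J(X, S) = 12 + X
-5962*(-6826/J(-66, w)) = -5962*(-6826/(12 - 66)) = -5962/((-54*(-1/6826))) = -5962/27/3413 = -5962*3413/27 = -20348306/27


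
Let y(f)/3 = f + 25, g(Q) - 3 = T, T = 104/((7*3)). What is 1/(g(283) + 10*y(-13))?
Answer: 21/7727 ≈ 0.0027177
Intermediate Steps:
T = 104/21 ≈ 4.9524
g(Q) = 167/21 (g(Q) = 3 + 104/21 = 167/21)
y(f) = 75 + 3*f (y(f) = 3*(f + 25) = 3*(25 + f) = 75 + 3*f)
1/(g(283) + 10*y(-13)) = 1/(167/21 + 10*(75 + 3*(-13))) = 1/(167/21 + 10*(75 - 39)) = 1/(167/21 + 10*36) = 1/(167/21 + 360) = 1/(7727/21) = 21/7727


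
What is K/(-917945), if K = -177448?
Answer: 177448/917945 ≈ 0.19331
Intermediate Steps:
K/(-917945) = -177448/(-917945) = -177448*(-1/917945) = 177448/917945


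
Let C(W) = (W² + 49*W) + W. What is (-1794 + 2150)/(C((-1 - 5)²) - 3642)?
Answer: -178/273 ≈ -0.65201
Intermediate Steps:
C(W) = W² + 50*W
(-1794 + 2150)/(C((-1 - 5)²) - 3642) = (-1794 + 2150)/((-1 - 5)²*(50 + (-1 - 5)²) - 3642) = 356/((-6)²*(50 + (-6)²) - 3642) = 356/(36*(50 + 36) - 3642) = 356/(36*86 - 3642) = 356/(3096 - 3642) = 356/(-546) = 356*(-1/546) = -178/273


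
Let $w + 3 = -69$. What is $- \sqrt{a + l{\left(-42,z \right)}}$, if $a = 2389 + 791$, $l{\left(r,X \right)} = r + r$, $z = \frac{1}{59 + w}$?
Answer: $- 6 \sqrt{86} \approx -55.642$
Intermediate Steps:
$w = -72$ ($w = -3 - 69 = -72$)
$z = - \frac{1}{13}$ ($z = \frac{1}{59 - 72} = \frac{1}{-13} = - \frac{1}{13} \approx -0.076923$)
$l{\left(r,X \right)} = 2 r$
$a = 3180$
$- \sqrt{a + l{\left(-42,z \right)}} = - \sqrt{3180 + 2 \left(-42\right)} = - \sqrt{3180 - 84} = - \sqrt{3096} = - 6 \sqrt{86}$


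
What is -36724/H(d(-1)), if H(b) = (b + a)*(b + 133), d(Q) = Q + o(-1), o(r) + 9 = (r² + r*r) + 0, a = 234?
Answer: -18362/14125 ≈ -1.3000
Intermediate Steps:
o(r) = -9 + 2*r² (o(r) = -9 + ((r² + r*r) + 0) = -9 + ((r² + r²) + 0) = -9 + (2*r² + 0) = -9 + 2*r²)
d(Q) = -7 + Q (d(Q) = Q + (-9 + 2*(-1)²) = Q + (-9 + 2*1) = Q + (-9 + 2) = Q - 7 = -7 + Q)
H(b) = (133 + b)*(234 + b) (H(b) = (b + 234)*(b + 133) = (234 + b)*(133 + b) = (133 + b)*(234 + b))
-36724/H(d(-1)) = -36724/(31122 + (-7 - 1)² + 367*(-7 - 1)) = -36724/(31122 + (-8)² + 367*(-8)) = -36724/(31122 + 64 - 2936) = -36724/28250 = -36724*1/28250 = -18362/14125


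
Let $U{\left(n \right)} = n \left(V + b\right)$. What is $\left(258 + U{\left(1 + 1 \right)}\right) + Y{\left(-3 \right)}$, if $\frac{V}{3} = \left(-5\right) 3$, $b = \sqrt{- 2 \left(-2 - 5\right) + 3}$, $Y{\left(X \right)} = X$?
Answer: $165 + 2 \sqrt{17} \approx 173.25$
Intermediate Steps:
$b = \sqrt{17}$ ($b = \sqrt{\left(-2\right) \left(-7\right) + 3} = \sqrt{14 + 3} = \sqrt{17} \approx 4.1231$)
$V = -45$ ($V = 3 \left(\left(-5\right) 3\right) = 3 \left(-15\right) = -45$)
$U{\left(n \right)} = n \left(-45 + \sqrt{17}\right)$
$\left(258 + U{\left(1 + 1 \right)}\right) + Y{\left(-3 \right)} = \left(258 + \left(1 + 1\right) \left(-45 + \sqrt{17}\right)\right) - 3 = \left(258 + 2 \left(-45 + \sqrt{17}\right)\right) - 3 = \left(258 - \left(90 - 2 \sqrt{17}\right)\right) - 3 = \left(168 + 2 \sqrt{17}\right) - 3 = 165 + 2 \sqrt{17}$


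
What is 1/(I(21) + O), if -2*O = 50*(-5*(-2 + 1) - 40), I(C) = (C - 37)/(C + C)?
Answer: 21/18367 ≈ 0.0011434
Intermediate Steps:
I(C) = (-37 + C)/(2*C) (I(C) = (-37 + C)/((2*C)) = (-37 + C)*(1/(2*C)) = (-37 + C)/(2*C))
O = 875 (O = -25*(-5*(-2 + 1) - 40) = -25*(-5*(-1) - 40) = -25*(5 - 40) = -25*(-35) = -½*(-1750) = 875)
1/(I(21) + O) = 1/((½)*(-37 + 21)/21 + 875) = 1/((½)*(1/21)*(-16) + 875) = 1/(-8/21 + 875) = 1/(18367/21) = 21/18367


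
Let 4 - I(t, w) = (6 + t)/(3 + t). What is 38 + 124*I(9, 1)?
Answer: 379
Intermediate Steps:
I(t, w) = 4 - (6 + t)/(3 + t)
38 + 124*I(9, 1) = 38 + 124*(3*(2 + 9)/(3 + 9)) = 38 + 124*(3*11/12) = 38 + 124*(3*(1/12)*11) = 38 + 124*(11/4) = 38 + 341 = 379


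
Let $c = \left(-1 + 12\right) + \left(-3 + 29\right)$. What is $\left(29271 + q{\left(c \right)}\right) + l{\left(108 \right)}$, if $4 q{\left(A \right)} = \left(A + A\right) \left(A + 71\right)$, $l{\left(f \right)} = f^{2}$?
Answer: $42933$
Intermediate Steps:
$c = 37$ ($c = 11 + 26 = 37$)
$q{\left(A \right)} = \frac{A \left(71 + A\right)}{2}$ ($q{\left(A \right)} = \frac{\left(A + A\right) \left(A + 71\right)}{4} = \frac{2 A \left(71 + A\right)}{4} = \frac{A \left(71 + A\right)}{2}$)
$\left(29271 + q{\left(c \right)}\right) + l{\left(108 \right)} = \left(29271 + \frac{1}{2} \cdot 37 \left(71 + 37\right)\right) + 108^{2} = \left(29271 + \frac{1}{2} \cdot 37 \cdot 108\right) + 11664 = \left(29271 + 1998\right) + 11664 = 31269 + 11664 = 42933$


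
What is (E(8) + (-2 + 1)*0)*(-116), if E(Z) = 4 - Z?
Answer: 464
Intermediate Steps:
(E(8) + (-2 + 1)*0)*(-116) = ((4 - 1*8) + (-2 + 1)*0)*(-116) = ((4 - 8) - 1*0)*(-116) = (-4 + 0)*(-116) = -4*(-116) = 464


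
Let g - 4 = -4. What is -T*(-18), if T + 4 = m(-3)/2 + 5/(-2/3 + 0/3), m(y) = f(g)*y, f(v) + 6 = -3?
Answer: 36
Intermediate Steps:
g = 0 (g = 4 - 4 = 0)
f(v) = -9 (f(v) = -6 - 3 = -9)
m(y) = -9*y
T = 2 (T = -4 + (-9*(-3)/2 + 5/(-2/3 + 0/3)) = -4 + (27*(½) + 5/(-2*⅓ + 0*(⅓))) = -4 + (27/2 + 5/(-⅔ + 0)) = -4 + (27/2 + 5/(-⅔)) = -4 + (27/2 + 5*(-3/2)) = -4 + (27/2 - 15/2) = -4 + 6 = 2)
-T*(-18) = -1*2*(-18) = -2*(-18) = 36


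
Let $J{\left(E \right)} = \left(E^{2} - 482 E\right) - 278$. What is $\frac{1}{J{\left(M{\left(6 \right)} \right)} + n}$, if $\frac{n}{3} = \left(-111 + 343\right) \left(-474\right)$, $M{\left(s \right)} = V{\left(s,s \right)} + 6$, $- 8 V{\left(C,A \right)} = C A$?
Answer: $- \frac{4}{1323611} \approx -3.022 \cdot 10^{-6}$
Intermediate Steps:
$V{\left(C,A \right)} = - \frac{A C}{8}$ ($V{\left(C,A \right)} = - \frac{C A}{8} = - \frac{A C}{8}$)
$M{\left(s \right)} = 6 - \frac{s^{2}}{8}$ ($M{\left(s \right)} = - \frac{s s}{8} + 6 = - \frac{s^{2}}{8} + 6 = 6 - \frac{s^{2}}{8}$)
$n = -329904$ ($n = 3 \left(-111 + 343\right) \left(-474\right) = 3 \cdot 232 \left(-474\right) = 3 \left(-109968\right) = -329904$)
$J{\left(E \right)} = -278 + E^{2} - 482 E$
$\frac{1}{J{\left(M{\left(6 \right)} \right)} + n} = \frac{1}{\left(-278 + \left(6 - \frac{6^{2}}{8}\right)^{2} - 482 \left(6 - \frac{6^{2}}{8}\right)\right) - 329904} = \frac{1}{\left(-278 + \left(6 - \frac{9}{2}\right)^{2} - 482 \left(6 - \frac{9}{2}\right)\right) - 329904} = \frac{1}{\left(-278 + \left(\frac{3}{2}\right)^{2} - 723\right) - 329904} = \frac{1}{\left(-278 + \frac{9}{4} - 723\right) - 329904} = \frac{1}{- \frac{3995}{4} - 329904} = \frac{1}{- \frac{1323611}{4}} = - \frac{4}{1323611}$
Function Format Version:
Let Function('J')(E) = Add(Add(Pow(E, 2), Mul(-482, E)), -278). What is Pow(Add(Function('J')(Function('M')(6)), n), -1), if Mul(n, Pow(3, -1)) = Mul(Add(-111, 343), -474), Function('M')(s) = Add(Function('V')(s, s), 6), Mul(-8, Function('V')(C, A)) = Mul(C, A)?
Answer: Rational(-4, 1323611) ≈ -3.0220e-6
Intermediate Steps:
Function('V')(C, A) = Mul(Rational(-1, 8), A, C) (Function('V')(C, A) = Mul(Rational(-1, 8), Mul(C, A)) = Mul(Rational(-1, 8), Mul(A, C)) = Mul(Rational(-1, 8), A, C))
Function('M')(s) = Add(6, Mul(Rational(-1, 8), Pow(s, 2))) (Function('M')(s) = Add(Mul(Rational(-1, 8), s, s), 6) = Add(Mul(Rational(-1, 8), Pow(s, 2)), 6) = Add(6, Mul(Rational(-1, 8), Pow(s, 2))))
n = -329904 (n = Mul(3, Mul(Add(-111, 343), -474)) = Mul(3, Mul(232, -474)) = Mul(3, -109968) = -329904)
Function('J')(E) = Add(-278, Pow(E, 2), Mul(-482, E))
Pow(Add(Function('J')(Function('M')(6)), n), -1) = Pow(Add(Add(-278, Pow(Add(6, Mul(Rational(-1, 8), Pow(6, 2))), 2), Mul(-482, Add(6, Mul(Rational(-1, 8), Pow(6, 2))))), -329904), -1) = Pow(Add(Add(-278, Pow(Add(6, Mul(Rational(-1, 8), 36)), 2), Mul(-482, Add(6, Mul(Rational(-1, 8), 36)))), -329904), -1) = Pow(Add(Add(-278, Pow(Add(6, Rational(-9, 2)), 2), Mul(-482, Add(6, Rational(-9, 2)))), -329904), -1) = Pow(Add(Add(-278, Pow(Rational(3, 2), 2), Mul(-482, Rational(3, 2))), -329904), -1) = Pow(Add(Add(-278, Rational(9, 4), -723), -329904), -1) = Pow(Add(Rational(-3995, 4), -329904), -1) = Pow(Rational(-1323611, 4), -1) = Rational(-4, 1323611)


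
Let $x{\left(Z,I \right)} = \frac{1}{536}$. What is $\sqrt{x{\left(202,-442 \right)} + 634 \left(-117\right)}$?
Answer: $\frac{i \sqrt{5327760538}}{268} \approx 272.36 i$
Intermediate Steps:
$x{\left(Z,I \right)} = \frac{1}{536}$
$\sqrt{x{\left(202,-442 \right)} + 634 \left(-117\right)} = \sqrt{\frac{1}{536} + 634 \left(-117\right)} = \sqrt{\frac{1}{536} - 74178} = \sqrt{- \frac{39759407}{536}} = \frac{i \sqrt{5327760538}}{268}$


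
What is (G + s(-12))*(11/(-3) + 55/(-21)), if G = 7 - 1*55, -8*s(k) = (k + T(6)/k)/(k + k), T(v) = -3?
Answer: 58003/192 ≈ 302.10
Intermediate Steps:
s(k) = -(k - 3/k)/(16*k) (s(k) = -(k - 3/k)/(8*(k + k)) = -(k - 3/k)/(8*(2*k)) = -(k - 3/k)*1/(2*k)/8 = -(k - 3/k)/(16*k))
G = -48 (G = 7 - 55 = -48)
(G + s(-12))*(11/(-3) + 55/(-21)) = (-48 + (1/16)*(3 - 1*(-12)²)/(-12)²)*(11/(-3) + 55/(-21)) = (-48 + (1/16)*(1/144)*(3 - 1*144))*(11*(-⅓) + 55*(-1/21)) = (-48 + (1/16)*(1/144)*(3 - 144))*(-11/3 - 55/21) = (-48 + (1/16)*(1/144)*(-141))*(-44/7) = (-48 - 47/768)*(-44/7) = -36911/768*(-44/7) = 58003/192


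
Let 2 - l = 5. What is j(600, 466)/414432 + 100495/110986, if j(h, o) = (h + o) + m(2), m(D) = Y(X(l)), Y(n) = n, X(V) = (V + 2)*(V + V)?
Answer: 652614388/718689843 ≈ 0.90806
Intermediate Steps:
l = -3 (l = 2 - 1*5 = 2 - 5 = -3)
X(V) = 2*V*(2 + V) (X(V) = (2 + V)*(2*V) = 2*V*(2 + V))
m(D) = 6 (m(D) = 2*(-3)*(2 - 3) = 2*(-3)*(-1) = 6)
j(h, o) = 6 + h + o (j(h, o) = (h + o) + 6 = 6 + h + o)
j(600, 466)/414432 + 100495/110986 = (6 + 600 + 466)/414432 + 100495/110986 = 1072*(1/414432) + 100495*(1/110986) = 67/25902 + 100495/110986 = 652614388/718689843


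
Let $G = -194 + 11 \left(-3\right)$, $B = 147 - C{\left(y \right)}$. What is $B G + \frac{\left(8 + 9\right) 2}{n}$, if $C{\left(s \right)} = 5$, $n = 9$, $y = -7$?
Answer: $- \frac{290072}{9} \approx -32230.0$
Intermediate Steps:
$B = 142$ ($B = 147 - 5 = 142$)
$G = -227$ ($G = -194 - 33 = -227$)
$B G + \frac{\left(8 + 9\right) 2}{n} = 142 \left(-227\right) + \frac{\left(8 + 9\right) 2}{9} = -32234 + 17 \cdot 2 \cdot \frac{1}{9} = -32234 + 34 \cdot \frac{1}{9} = -32234 + \frac{34}{9} = - \frac{290072}{9}$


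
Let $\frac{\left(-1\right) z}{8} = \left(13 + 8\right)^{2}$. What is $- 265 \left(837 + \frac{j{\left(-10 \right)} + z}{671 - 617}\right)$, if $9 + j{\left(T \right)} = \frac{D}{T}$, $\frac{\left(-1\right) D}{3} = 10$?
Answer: $- \frac{1840160}{9} \approx -2.0446 \cdot 10^{5}$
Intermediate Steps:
$z = -3528$ ($z = - 8 \left(13 + 8\right)^{2} = - 8 \cdot 21^{2} = \left(-8\right) 441 = -3528$)
$D = -30$ ($D = \left(-3\right) 10 = -30$)
$j{\left(T \right)} = -9 - \frac{30}{T}$
$- 265 \left(837 + \frac{j{\left(-10 \right)} + z}{671 - 617}\right) = - 265 \left(837 + \frac{\left(-9 - \frac{30}{-10}\right) - 3528}{671 - 617}\right) = - 265 \left(837 + \frac{\left(-9 - -3\right) - 3528}{54}\right) = - 265 \left(837 + \left(\left(-9 + 3\right) - 3528\right) \frac{1}{54}\right) = - 265 \left(837 + \left(-6 - 3528\right) \frac{1}{54}\right) = - 265 \left(837 - \frac{589}{9}\right) = \left(-265\right) \frac{6944}{9} = - \frac{1840160}{9}$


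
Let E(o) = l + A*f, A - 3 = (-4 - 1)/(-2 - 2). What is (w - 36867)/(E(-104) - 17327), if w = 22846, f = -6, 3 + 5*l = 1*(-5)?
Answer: 140210/173541 ≈ 0.80794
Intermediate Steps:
l = -8/5 (l = -⅗ + (1*(-5))/5 = -⅗ + (⅕)*(-5) = -⅗ - 1 = -8/5 ≈ -1.6000)
A = 17/4 (A = 3 + (-4 - 1)/(-2 - 2) = 3 - 5/(-4) = 3 - 5*(-¼) = 3 + 5/4 = 17/4 ≈ 4.2500)
E(o) = -271/10 (E(o) = -8/5 + (17/4)*(-6) = -8/5 - 51/2 = -271/10)
(w - 36867)/(E(-104) - 17327) = (22846 - 36867)/(-271/10 - 17327) = -14021/(-173541/10) = -14021*(-10/173541) = 140210/173541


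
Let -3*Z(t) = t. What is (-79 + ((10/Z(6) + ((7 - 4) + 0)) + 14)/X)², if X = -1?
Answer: 8281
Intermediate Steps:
Z(t) = -t/3
(-79 + ((10/Z(6) + ((7 - 4) + 0)) + 14)/X)² = (-79 + ((10/((-⅓*6)) + ((7 - 4) + 0)) + 14)/(-1))² = (-79 - ((10/(-2) + (3 + 0)) + 14))² = (-79 - ((10*(-½) + 3) + 14))² = (-79 - ((-5 + 3) + 14))² = (-79 - (-2 + 14))² = (-79 - 1*12)² = (-79 - 12)² = (-91)² = 8281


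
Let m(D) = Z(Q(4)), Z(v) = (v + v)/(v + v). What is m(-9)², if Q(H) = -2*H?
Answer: 1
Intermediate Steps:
Z(v) = 1 (Z(v) = (2*v)/((2*v)) = (2*v)*(1/(2*v)) = 1)
m(D) = 1
m(-9)² = 1² = 1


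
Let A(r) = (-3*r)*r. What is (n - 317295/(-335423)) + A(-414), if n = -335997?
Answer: -25924662360/30493 ≈ -8.5018e+5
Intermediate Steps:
A(r) = -3*r²
(n - 317295/(-335423)) + A(-414) = (-335997 - 317295/(-335423)) - 3*(-414)² = (-335997 - 317295*(-1/335423)) - 3*171396 = (-335997 + 28845/30493) - 514188 = -10245527676/30493 - 514188 = -25924662360/30493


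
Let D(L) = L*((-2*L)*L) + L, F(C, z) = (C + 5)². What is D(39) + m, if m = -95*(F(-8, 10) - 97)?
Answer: -110239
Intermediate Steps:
F(C, z) = (5 + C)²
D(L) = L - 2*L³ (D(L) = L*(-2*L²) + L = -2*L³ + L = L - 2*L³)
m = 8360 (m = -95*((5 - 8)² - 97) = -95*((-3)² - 97) = -95*(9 - 97) = -95*(-88) = 8360)
D(39) + m = (39 - 2*39³) + 8360 = (39 - 2*59319) + 8360 = (39 - 118638) + 8360 = -118599 + 8360 = -110239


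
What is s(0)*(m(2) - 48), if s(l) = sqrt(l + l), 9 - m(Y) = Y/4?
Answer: 0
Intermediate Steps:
m(Y) = 9 - Y/4
s(l) = sqrt(2)*sqrt(l) (s(l) = sqrt(2*l) = sqrt(2)*sqrt(l))
s(0)*(m(2) - 48) = (sqrt(2)*sqrt(0))*((9 - 1/4*2) - 48) = (sqrt(2)*0)*((9 - 1/2) - 48) = 0*(17/2 - 48) = 0*(-79/2) = 0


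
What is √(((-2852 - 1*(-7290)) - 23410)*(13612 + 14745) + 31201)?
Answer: I*√537957803 ≈ 23194.0*I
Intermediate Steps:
√(((-2852 - 1*(-7290)) - 23410)*(13612 + 14745) + 31201) = √(((-2852 + 7290) - 23410)*28357 + 31201) = √((4438 - 23410)*28357 + 31201) = √(-18972*28357 + 31201) = √(-537989004 + 31201) = √(-537957803) = I*√537957803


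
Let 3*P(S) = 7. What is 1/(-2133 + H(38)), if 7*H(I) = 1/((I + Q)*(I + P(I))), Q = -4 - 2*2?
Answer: -8470/18066509 ≈ -0.00046882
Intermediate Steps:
Q = -8 (Q = -4 - 4 = -8)
P(S) = 7/3 (P(S) = (⅓)*7 = 7/3)
H(I) = 1/(7*(-8 + I)*(7/3 + I)) (H(I) = 1/(7*(((I - 8)*(I + 7/3)))) = 1/(7*(((-8 + I)*(7/3 + I)))) = (1/((-8 + I)*(7/3 + I)))/7 = 1/(7*(-8 + I)*(7/3 + I)))
1/(-2133 + H(38)) = 1/(-2133 + 3/(7*(-56 - 17*38 + 3*38²))) = 1/(-2133 + 3/(7*(-56 - 646 + 3*1444))) = 1/(-2133 + 3/(7*(-56 - 646 + 4332))) = 1/(-2133 + (3/7)/3630) = 1/(-2133 + (3/7)*(1/3630)) = 1/(-2133 + 1/8470) = 1/(-18066509/8470) = -8470/18066509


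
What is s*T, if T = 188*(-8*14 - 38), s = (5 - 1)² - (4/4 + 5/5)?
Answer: -394800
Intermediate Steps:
s = 14 (s = 4² - (4*(¼) + 5*(⅕)) = 16 - (1 + 1) = 16 - 1*2 = 16 - 2 = 14)
T = -28200 (T = 188*(-112 - 38) = 188*(-150) = -28200)
s*T = 14*(-28200) = -394800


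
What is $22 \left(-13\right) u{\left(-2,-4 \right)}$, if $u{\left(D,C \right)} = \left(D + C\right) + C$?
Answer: $2860$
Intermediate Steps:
$u{\left(D,C \right)} = D + 2 C$ ($u{\left(D,C \right)} = \left(C + D\right) + C = D + 2 C$)
$22 \left(-13\right) u{\left(-2,-4 \right)} = 22 \left(-13\right) \left(-2 + 2 \left(-4\right)\right) = - 286 \left(-2 - 8\right) = \left(-286\right) \left(-10\right) = 2860$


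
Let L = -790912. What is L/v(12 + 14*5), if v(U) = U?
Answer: -395456/41 ≈ -9645.3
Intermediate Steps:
L/v(12 + 14*5) = -790912/(12 + 14*5) = -790912/(12 + 70) = -790912/82 = -790912*1/82 = -395456/41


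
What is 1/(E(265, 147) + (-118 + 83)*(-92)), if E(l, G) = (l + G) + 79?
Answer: 1/3711 ≈ 0.00026947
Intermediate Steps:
E(l, G) = 79 + G + l (E(l, G) = (G + l) + 79 = 79 + G + l)
1/(E(265, 147) + (-118 + 83)*(-92)) = 1/((79 + 147 + 265) + (-118 + 83)*(-92)) = 1/(491 - 35*(-92)) = 1/(491 + 3220) = 1/3711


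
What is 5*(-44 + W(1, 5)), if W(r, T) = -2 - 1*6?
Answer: -260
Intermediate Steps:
W(r, T) = -8 (W(r, T) = -2 - 6 = -8)
5*(-44 + W(1, 5)) = 5*(-44 - 8) = 5*(-52) = -260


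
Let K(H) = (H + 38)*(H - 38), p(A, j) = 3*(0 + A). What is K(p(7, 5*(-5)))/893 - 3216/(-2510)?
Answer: 177179/1120715 ≈ 0.15809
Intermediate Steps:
p(A, j) = 3*A
K(H) = (-38 + H)*(38 + H) (K(H) = (38 + H)*(-38 + H) = (-38 + H)*(38 + H))
K(p(7, 5*(-5)))/893 - 3216/(-2510) = (-1444 + (3*7)²)/893 - 3216/(-2510) = (-1444 + 21²)*(1/893) - 3216*(-1/2510) = (-1444 + 441)*(1/893) + 1608/1255 = -1003*1/893 + 1608/1255 = -1003/893 + 1608/1255 = 177179/1120715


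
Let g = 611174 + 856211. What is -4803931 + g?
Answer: -3336546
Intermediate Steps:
g = 1467385
-4803931 + g = -4803931 + 1467385 = -3336546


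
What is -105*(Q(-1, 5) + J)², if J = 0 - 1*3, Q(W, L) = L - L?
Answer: -945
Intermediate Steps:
Q(W, L) = 0
J = -3 (J = 0 - 3 = -3)
-105*(Q(-1, 5) + J)² = -105*(0 - 3)² = -105*(-3)² = -105*9 = -945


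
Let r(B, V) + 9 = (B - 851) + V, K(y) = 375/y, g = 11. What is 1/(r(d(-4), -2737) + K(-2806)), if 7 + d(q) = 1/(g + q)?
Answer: -19642/70789587 ≈ -0.00027747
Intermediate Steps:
d(q) = -7 + 1/(11 + q)
r(B, V) = -860 + B + V (r(B, V) = -9 + ((B - 851) + V) = -9 + ((-851 + B) + V) = -9 + (-851 + B + V) = -860 + B + V)
1/(r(d(-4), -2737) + K(-2806)) = 1/((-860 + (-76 - 7*(-4))/(11 - 4) - 2737) + 375/(-2806)) = 1/((-860 + (-76 + 28)/7 - 2737) + 375*(-1/2806)) = 1/((-860 + (⅐)*(-48) - 2737) - 375/2806) = 1/((-860 - 48/7 - 2737) - 375/2806) = 1/(-25227/7 - 375/2806) = 1/(-70789587/19642) = -19642/70789587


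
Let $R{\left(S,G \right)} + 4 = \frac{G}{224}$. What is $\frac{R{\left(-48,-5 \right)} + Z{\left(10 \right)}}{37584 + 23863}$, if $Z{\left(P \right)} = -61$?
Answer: $- \frac{14565}{13764128} \approx -0.0010582$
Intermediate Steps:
$R{\left(S,G \right)} = -4 + \frac{G}{224}$
$\frac{R{\left(-48,-5 \right)} + Z{\left(10 \right)}}{37584 + 23863} = \frac{\left(-4 + \frac{1}{224} \left(-5\right)\right) - 61}{37584 + 23863} = \frac{\left(-4 - \frac{5}{224}\right) - 61}{61447} = \left(- \frac{901}{224} - 61\right) \frac{1}{61447} = \left(- \frac{14565}{224}\right) \frac{1}{61447} = - \frac{14565}{13764128}$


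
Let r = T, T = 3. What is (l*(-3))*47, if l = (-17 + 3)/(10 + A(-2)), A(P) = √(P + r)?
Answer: 1974/11 ≈ 179.45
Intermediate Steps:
r = 3
A(P) = √(3 + P) (A(P) = √(P + 3) = √(3 + P))
l = -14/11 (l = (-17 + 3)/(10 + √(3 - 2)) = -14/(10 + √1) = -14/(10 + 1) = -14/11 ≈ -1.2727)
(l*(-3))*47 = -14/11*(-3)*47 = (42/11)*47 = 1974/11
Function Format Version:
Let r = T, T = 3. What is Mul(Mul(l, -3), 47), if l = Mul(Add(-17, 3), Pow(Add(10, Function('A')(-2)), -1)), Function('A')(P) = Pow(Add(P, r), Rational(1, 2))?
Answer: Rational(1974, 11) ≈ 179.45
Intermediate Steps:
r = 3
Function('A')(P) = Pow(Add(3, P), Rational(1, 2)) (Function('A')(P) = Pow(Add(P, 3), Rational(1, 2)) = Pow(Add(3, P), Rational(1, 2)))
l = Rational(-14, 11) (l = Mul(Add(-17, 3), Pow(Add(10, Pow(Add(3, -2), Rational(1, 2))), -1)) = Mul(-14, Pow(Add(10, Pow(1, Rational(1, 2))), -1)) = Mul(-14, Pow(Add(10, 1), -1)) = Mul(-14, Pow(11, -1)) = Mul(-14, Rational(1, 11)) = Rational(-14, 11) ≈ -1.2727)
Mul(Mul(l, -3), 47) = Mul(Mul(Rational(-14, 11), -3), 47) = Mul(Rational(42, 11), 47) = Rational(1974, 11)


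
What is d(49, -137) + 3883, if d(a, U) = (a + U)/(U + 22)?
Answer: 446633/115 ≈ 3883.8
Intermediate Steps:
d(a, U) = (U + a)/(22 + U)
d(49, -137) + 3883 = (-137 + 49)/(22 - 137) + 3883 = -88/(-115) + 3883 = -1/115*(-88) + 3883 = 88/115 + 3883 = 446633/115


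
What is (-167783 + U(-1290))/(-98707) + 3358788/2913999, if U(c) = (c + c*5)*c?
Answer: -9424886344689/95877366431 ≈ -98.302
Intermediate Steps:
U(c) = 6*c² (U(c) = (c + 5*c)*c = (6*c)*c = 6*c²)
(-167783 + U(-1290))/(-98707) + 3358788/2913999 = (-167783 + 6*(-1290)²)/(-98707) + 3358788/2913999 = (-167783 + 6*1664100)*(-1/98707) + 3358788*(1/2913999) = (-167783 + 9984600)*(-1/98707) + 1119596/971333 = 9816817*(-1/98707) + 1119596/971333 = -9816817/98707 + 1119596/971333 = -9424886344689/95877366431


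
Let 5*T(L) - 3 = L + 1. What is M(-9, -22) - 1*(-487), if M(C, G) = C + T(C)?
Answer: 477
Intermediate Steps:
T(L) = ⅘ + L/5 (T(L) = ⅗ + (L + 1)/5 = ⅗ + (1 + L)/5 = ⅗ + (⅕ + L/5) = ⅘ + L/5)
M(C, G) = ⅘ + 6*C/5 (M(C, G) = C + (⅘ + C/5) = ⅘ + 6*C/5)
M(-9, -22) - 1*(-487) = (⅘ + (6/5)*(-9)) - 1*(-487) = (⅘ - 54/5) + 487 = -10 + 487 = 477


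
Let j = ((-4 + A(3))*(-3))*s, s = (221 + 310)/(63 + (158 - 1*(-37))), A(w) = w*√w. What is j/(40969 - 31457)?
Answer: 531/204508 - 1593*√3/818032 ≈ -0.00077645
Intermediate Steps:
A(w) = w^(3/2)
s = 177/86 (s = 531/(63 + (158 + 37)) = 531/(63 + 195) = 531/258 = 531*(1/258) = 177/86 ≈ 2.0581)
j = 1062/43 - 1593*√3/86 (j = ((-4 + 3^(3/2))*(-3))*(177/86) = ((-4 + 3*√3)*(-3))*(177/86) = (12 - 9*√3)*(177/86) = 1062/43 - 1593*√3/86 ≈ -7.3855)
j/(40969 - 31457) = (1062/43 - 1593*√3/86)/(40969 - 31457) = (1062/43 - 1593*√3/86)/9512 = (1062/43 - 1593*√3/86)*(1/9512) = 531/204508 - 1593*√3/818032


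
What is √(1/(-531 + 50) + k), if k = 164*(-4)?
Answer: I*√151773297/481 ≈ 25.613*I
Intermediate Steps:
k = -656
√(1/(-531 + 50) + k) = √(1/(-531 + 50) - 656) = √(1/(-481) - 656) = √(-1/481 - 656) = √(-315537/481) = I*√151773297/481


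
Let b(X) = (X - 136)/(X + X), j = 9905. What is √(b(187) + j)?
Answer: √4794086/22 ≈ 99.525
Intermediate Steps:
b(X) = (-136 + X)/(2*X) (b(X) = (-136 + X)/((2*X)) = (-136 + X)*(1/(2*X)) = (-136 + X)/(2*X))
√(b(187) + j) = √((½)*(-136 + 187)/187 + 9905) = √((½)*(1/187)*51 + 9905) = √(3/22 + 9905) = √(217913/22) = √4794086/22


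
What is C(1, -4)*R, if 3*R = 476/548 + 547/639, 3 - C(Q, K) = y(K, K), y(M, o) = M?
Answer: 1056860/262629 ≈ 4.0242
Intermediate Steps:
C(Q, K) = 3 - K
R = 150980/262629 (R = (476/548 + 547/639)/3 = (476*(1/548) + 547*(1/639))/3 = (119/137 + 547/639)/3 = (⅓)*(150980/87543) = 150980/262629 ≈ 0.57488)
C(1, -4)*R = (3 - 1*(-4))*(150980/262629) = (3 + 4)*(150980/262629) = 7*(150980/262629) = 1056860/262629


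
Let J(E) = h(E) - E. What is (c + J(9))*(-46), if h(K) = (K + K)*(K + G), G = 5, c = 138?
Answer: -17526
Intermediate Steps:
h(K) = 2*K*(5 + K) (h(K) = (K + K)*(K + 5) = (2*K)*(5 + K) = 2*K*(5 + K))
J(E) = -E + 2*E*(5 + E) (J(E) = 2*E*(5 + E) - E = -E + 2*E*(5 + E))
(c + J(9))*(-46) = (138 + 9*(9 + 2*9))*(-46) = (138 + 9*(9 + 18))*(-46) = (138 + 9*27)*(-46) = (138 + 243)*(-46) = 381*(-46) = -17526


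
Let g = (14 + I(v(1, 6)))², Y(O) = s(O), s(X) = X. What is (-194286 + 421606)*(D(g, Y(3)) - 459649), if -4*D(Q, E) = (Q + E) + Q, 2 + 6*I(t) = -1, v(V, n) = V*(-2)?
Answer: -104508295705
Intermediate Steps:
v(V, n) = -2*V
I(t) = -½ (I(t) = -⅓ + (⅙)*(-1) = -⅓ - ⅙ = -½)
Y(O) = O
g = 729/4 (g = (14 - ½)² = (27/2)² = 729/4 ≈ 182.25)
D(Q, E) = -Q/2 - E/4 (D(Q, E) = -((Q + E) + Q)/4 = -((E + Q) + Q)/4 = -(E + 2*Q)/4 = -Q/2 - E/4)
(-194286 + 421606)*(D(g, Y(3)) - 459649) = (-194286 + 421606)*((-½*729/4 - ¼*3) - 459649) = 227320*((-729/8 - ¾) - 459649) = 227320*(-735/8 - 459649) = 227320*(-3677927/8) = -104508295705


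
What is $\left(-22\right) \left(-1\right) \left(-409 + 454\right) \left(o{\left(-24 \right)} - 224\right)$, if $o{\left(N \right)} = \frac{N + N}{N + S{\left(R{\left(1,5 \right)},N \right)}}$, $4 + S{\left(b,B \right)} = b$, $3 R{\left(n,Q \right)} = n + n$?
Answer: $- \frac{9020880}{41} \approx -2.2002 \cdot 10^{5}$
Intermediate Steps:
$R{\left(n,Q \right)} = \frac{2 n}{3}$ ($R{\left(n,Q \right)} = \frac{n + n}{3} = \frac{2 n}{3}$)
$S{\left(b,B \right)} = -4 + b$
$o{\left(N \right)} = \frac{2 N}{- \frac{10}{3} + N}$ ($o{\left(N \right)} = \frac{N + N}{N + \left(-4 + \frac{2}{3} \cdot 1\right)} = \frac{2 N}{N + \left(-4 + \frac{2}{3}\right)} = \frac{2 N}{N - \frac{10}{3}} = \frac{2 N}{- \frac{10}{3} + N}$)
$\left(-22\right) \left(-1\right) \left(-409 + 454\right) \left(o{\left(-24 \right)} - 224\right) = \left(-22\right) \left(-1\right) \left(-409 + 454\right) \left(6 \left(-24\right) \frac{1}{-10 + 3 \left(-24\right)} - 224\right) = 22 \cdot 45 \left(6 \left(-24\right) \frac{1}{-10 - 72} - 224\right) = 22 \cdot 45 \left(6 \left(-24\right) \frac{1}{-82} - 224\right) = 22 \cdot 45 \left(6 \left(-24\right) \left(- \frac{1}{82}\right) - 224\right) = 22 \cdot 45 \left(\frac{72}{41} - 224\right) = 22 \cdot 45 \left(- \frac{9112}{41}\right) = 22 \left(- \frac{410040}{41}\right) = - \frac{9020880}{41}$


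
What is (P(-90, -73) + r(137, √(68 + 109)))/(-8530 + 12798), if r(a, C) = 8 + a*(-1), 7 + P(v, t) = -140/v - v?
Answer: -100/9603 ≈ -0.010413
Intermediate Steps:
P(v, t) = -7 - v - 140/v (P(v, t) = -7 + (-140/v - v) = -7 + (-v - 140/v) = -7 - v - 140/v)
r(a, C) = 8 - a
(P(-90, -73) + r(137, √(68 + 109)))/(-8530 + 12798) = ((-7 - 1*(-90) - 140/(-90)) + (8 - 1*137))/(-8530 + 12798) = ((-7 + 90 - 140*(-1/90)) + (8 - 137))/4268 = ((-7 + 90 + 14/9) - 129)*(1/4268) = (761/9 - 129)*(1/4268) = -400/9*1/4268 = -100/9603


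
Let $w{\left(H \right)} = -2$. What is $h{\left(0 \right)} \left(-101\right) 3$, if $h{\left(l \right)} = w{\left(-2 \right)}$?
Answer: $606$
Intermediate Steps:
$h{\left(l \right)} = -2$
$h{\left(0 \right)} \left(-101\right) 3 = \left(-2\right) \left(-101\right) 3 = 202 \cdot 3 = 606$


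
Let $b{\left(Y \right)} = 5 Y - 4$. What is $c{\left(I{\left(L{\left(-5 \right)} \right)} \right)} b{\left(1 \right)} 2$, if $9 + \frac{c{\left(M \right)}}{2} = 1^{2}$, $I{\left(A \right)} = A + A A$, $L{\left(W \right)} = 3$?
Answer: $-32$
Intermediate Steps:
$I{\left(A \right)} = A + A^{2}$
$c{\left(M \right)} = -16$ ($c{\left(M \right)} = -18 + 2 \cdot 1^{2} = -18 + 2 \cdot 1 = -18 + 2 = -16$)
$b{\left(Y \right)} = -4 + 5 Y$
$c{\left(I{\left(L{\left(-5 \right)} \right)} \right)} b{\left(1 \right)} 2 = - 16 \left(-4 + 5 \cdot 1\right) 2 = - 16 \left(-4 + 5\right) 2 = \left(-16\right) 1 \cdot 2 = \left(-16\right) 2 = -32$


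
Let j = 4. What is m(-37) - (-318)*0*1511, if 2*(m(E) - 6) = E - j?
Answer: -29/2 ≈ -14.500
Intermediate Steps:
m(E) = 4 + E/2 (m(E) = 6 + (E - 1*4)/2 = 6 + (E - 4)/2 = 6 + (-4 + E)/2 = 6 + (-2 + E/2) = 4 + E/2)
m(-37) - (-318)*0*1511 = (4 + (½)*(-37)) - (-318)*0*1511 = (4 - 37/2) - 53*0*1511 = -29/2 + 0*1511 = -29/2 + 0 = -29/2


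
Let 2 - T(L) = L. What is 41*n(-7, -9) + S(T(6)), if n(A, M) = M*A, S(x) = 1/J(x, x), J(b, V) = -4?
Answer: 10331/4 ≈ 2582.8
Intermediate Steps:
T(L) = 2 - L
S(x) = -¼ (S(x) = 1/(-4) = -¼)
n(A, M) = A*M
41*n(-7, -9) + S(T(6)) = 41*(-7*(-9)) - ¼ = 41*63 - ¼ = 2583 - ¼ = 10331/4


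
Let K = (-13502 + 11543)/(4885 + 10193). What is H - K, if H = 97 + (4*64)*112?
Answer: 144593647/5026 ≈ 28769.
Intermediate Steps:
H = 28769 (H = 97 + 256*112 = 97 + 28672 = 28769)
K = -653/5026 (K = -1959/15078 = -1959*1/15078 = -653/5026 ≈ -0.12992)
H - K = 28769 - 1*(-653/5026) = 28769 + 653/5026 = 144593647/5026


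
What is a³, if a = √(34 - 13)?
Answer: 21*√21 ≈ 96.234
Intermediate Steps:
a = √21 ≈ 4.5826
a³ = (√21)³ = 21*√21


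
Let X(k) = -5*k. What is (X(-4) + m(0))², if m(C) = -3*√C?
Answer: 400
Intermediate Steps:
(X(-4) + m(0))² = (-5*(-4) - 3*√0)² = (20 - 3*0)² = (20 + 0)² = 20² = 400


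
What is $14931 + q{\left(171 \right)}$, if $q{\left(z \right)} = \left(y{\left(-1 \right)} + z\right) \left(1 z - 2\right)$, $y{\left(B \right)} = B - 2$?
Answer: $43323$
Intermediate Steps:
$y{\left(B \right)} = -2 + B$
$q{\left(z \right)} = \left(-3 + z\right) \left(-2 + z\right)$ ($q{\left(z \right)} = \left(\left(-2 - 1\right) + z\right) \left(1 z - 2\right) = \left(-3 + z\right) \left(z - 2\right) = \left(-3 + z\right) \left(-2 + z\right)$)
$14931 + q{\left(171 \right)} = 14931 + \left(6 + 171^{2} - 855\right) = 14931 + \left(6 + 29241 - 855\right) = 14931 + 28392 = 43323$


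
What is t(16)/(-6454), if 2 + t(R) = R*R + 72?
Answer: -163/3227 ≈ -0.050511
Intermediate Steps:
t(R) = 70 + R² (t(R) = -2 + (R*R + 72) = -2 + (R² + 72) = -2 + (72 + R²) = 70 + R²)
t(16)/(-6454) = (70 + 16²)/(-6454) = (70 + 256)*(-1/6454) = 326*(-1/6454) = -163/3227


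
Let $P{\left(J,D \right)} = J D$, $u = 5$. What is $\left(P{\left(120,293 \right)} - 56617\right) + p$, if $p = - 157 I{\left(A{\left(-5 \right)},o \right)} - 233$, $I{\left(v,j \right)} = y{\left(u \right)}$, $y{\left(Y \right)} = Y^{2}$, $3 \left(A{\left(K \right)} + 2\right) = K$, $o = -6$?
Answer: $-25615$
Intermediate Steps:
$A{\left(K \right)} = -2 + \frac{K}{3}$
$P{\left(J,D \right)} = D J$
$I{\left(v,j \right)} = 25$ ($I{\left(v,j \right)} = 5^{2} = 25$)
$p = -4158$ ($p = \left(-157\right) 25 - 233 = -3925 - 233 = -4158$)
$\left(P{\left(120,293 \right)} - 56617\right) + p = \left(293 \cdot 120 - 56617\right) - 4158 = \left(35160 - 56617\right) - 4158 = -21457 - 4158 = -25615$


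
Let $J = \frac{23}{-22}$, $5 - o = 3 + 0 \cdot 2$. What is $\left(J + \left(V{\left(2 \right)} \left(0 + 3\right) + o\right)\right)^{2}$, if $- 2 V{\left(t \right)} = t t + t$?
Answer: $\frac{31329}{484} \approx 64.729$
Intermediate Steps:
$V{\left(t \right)} = - \frac{t}{2} - \frac{t^{2}}{2}$ ($V{\left(t \right)} = - \frac{t t + t}{2} = - \frac{t^{2} + t}{2} = - \frac{t + t^{2}}{2} = - \frac{t}{2} - \frac{t^{2}}{2}$)
$o = 2$ ($o = 5 - \left(3 + 0 \cdot 2\right) = 5 - \left(3 + 0\right) = 5 - 3 = 2$)
$J = - \frac{23}{22}$ ($J = 23 \left(- \frac{1}{22}\right) = - \frac{23}{22} \approx -1.0455$)
$\left(J + \left(V{\left(2 \right)} \left(0 + 3\right) + o\right)\right)^{2} = \left(- \frac{23}{22} + \left(\left(- \frac{1}{2}\right) 2 \left(1 + 2\right) \left(0 + 3\right) + 2\right)\right)^{2} = \left(- \frac{23}{22} + \left(\left(- \frac{1}{2}\right) 2 \cdot 3 \cdot 3 + 2\right)\right)^{2} = \left(- \frac{23}{22} + \left(\left(-3\right) 3 + 2\right)\right)^{2} = \left(- \frac{23}{22} + \left(-9 + 2\right)\right)^{2} = \left(- \frac{23}{22} - 7\right)^{2} = \left(- \frac{177}{22}\right)^{2} = \frac{31329}{484}$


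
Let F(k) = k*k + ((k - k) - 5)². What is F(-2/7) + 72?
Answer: 4757/49 ≈ 97.082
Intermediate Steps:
F(k) = 25 + k² (F(k) = k² + (0 - 5)² = k² + (-5)² = k² + 25 = 25 + k²)
F(-2/7) + 72 = (25 + (-2/7)²) + 72 = (25 + 4/49) + 72 = 1229/49 + 72 = 4757/49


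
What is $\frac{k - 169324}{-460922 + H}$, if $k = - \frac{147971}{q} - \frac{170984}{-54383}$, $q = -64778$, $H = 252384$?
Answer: $\frac{7746482919703}{9540808426156} \approx 0.81193$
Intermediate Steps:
$k = \frac{2731872635}{503260282}$ ($k = - \frac{147971}{-64778} - \frac{170984}{-54383} = \left(-147971\right) \left(- \frac{1}{64778}\right) - - \frac{170984}{54383} = \frac{147971}{64778} + \frac{170984}{54383} = \frac{2731872635}{503260282} \approx 5.4284$)
$\frac{k - 169324}{-460922 + H} = \frac{\frac{2731872635}{503260282} - 169324}{-460922 + 252384} = \frac{\frac{2731872635}{503260282} - 169324}{-208538} = \left(- \frac{85211312116733}{503260282}\right) \left(- \frac{1}{208538}\right) = \frac{7746482919703}{9540808426156}$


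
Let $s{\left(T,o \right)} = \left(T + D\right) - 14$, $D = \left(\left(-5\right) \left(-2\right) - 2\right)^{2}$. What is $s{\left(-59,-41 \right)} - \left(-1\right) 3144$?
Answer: $3135$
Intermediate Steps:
$D = 64$ ($D = \left(10 - 2\right)^{2} = 8^{2} = 64$)
$s{\left(T,o \right)} = 50 + T$ ($s{\left(T,o \right)} = \left(T + 64\right) - 14 = \left(64 + T\right) - 14 = 50 + T$)
$s{\left(-59,-41 \right)} - \left(-1\right) 3144 = \left(50 - 59\right) - \left(-1\right) 3144 = -9 - -3144 = -9 + 3144 = 3135$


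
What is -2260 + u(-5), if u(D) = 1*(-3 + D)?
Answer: -2268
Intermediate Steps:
u(D) = -3 + D
-2260 + u(-5) = -2260 + (-3 - 5) = -2260 - 8 = -2268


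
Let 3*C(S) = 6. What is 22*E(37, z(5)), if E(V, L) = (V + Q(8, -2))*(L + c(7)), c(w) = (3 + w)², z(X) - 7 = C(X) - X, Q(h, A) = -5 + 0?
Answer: 73216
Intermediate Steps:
C(S) = 2 (C(S) = (⅓)*6 = 2)
Q(h, A) = -5
z(X) = 9 - X (z(X) = 7 + (2 - X) = 9 - X)
E(V, L) = (-5 + V)*(100 + L) (E(V, L) = (V - 5)*(L + (3 + 7)²) = (-5 + V)*(L + 10²) = (-5 + V)*(L + 100) = (-5 + V)*(100 + L))
22*E(37, z(5)) = 22*(-500 - 5*(9 - 1*5) + 100*37 + (9 - 1*5)*37) = 22*(-500 - 5*(9 - 5) + 3700 + (9 - 5)*37) = 22*(-500 - 5*4 + 3700 + 4*37) = 22*(-500 - 20 + 3700 + 148) = 22*3328 = 73216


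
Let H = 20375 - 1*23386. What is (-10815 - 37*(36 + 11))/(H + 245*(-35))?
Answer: 6277/5793 ≈ 1.0835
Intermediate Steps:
H = -3011 (H = 20375 - 23386 = -3011)
(-10815 - 37*(36 + 11))/(H + 245*(-35)) = (-10815 - 37*(36 + 11))/(-3011 + 245*(-35)) = (-10815 - 37*47)/(-3011 - 8575) = (-10815 - 1739)/(-11586) = -12554*(-1/11586) = 6277/5793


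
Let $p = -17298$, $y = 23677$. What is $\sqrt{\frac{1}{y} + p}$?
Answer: $\frac{i \sqrt{9697264467365}}{23677} \approx 131.52 i$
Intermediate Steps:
$\sqrt{\frac{1}{y} + p} = \sqrt{\frac{1}{23677} - 17298} = \sqrt{- \frac{409564745}{23677}} = \frac{i \sqrt{9697264467365}}{23677}$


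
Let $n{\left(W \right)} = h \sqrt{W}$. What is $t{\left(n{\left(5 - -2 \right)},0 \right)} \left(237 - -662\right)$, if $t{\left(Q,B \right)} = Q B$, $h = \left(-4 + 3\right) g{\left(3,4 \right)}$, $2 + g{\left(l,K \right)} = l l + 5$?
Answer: $0$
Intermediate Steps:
$g{\left(l,K \right)} = 3 + l^{2}$ ($g{\left(l,K \right)} = -2 + \left(l l + 5\right) = -2 + \left(l^{2} + 5\right) = -2 + \left(5 + l^{2}\right) = 3 + l^{2}$)
$h = -12$ ($h = \left(-4 + 3\right) \left(3 + 3^{2}\right) = - (3 + 9) = \left(-1\right) 12 = -12$)
$n{\left(W \right)} = - 12 \sqrt{W}$
$t{\left(Q,B \right)} = B Q$
$t{\left(n{\left(5 - -2 \right)},0 \right)} \left(237 - -662\right) = 0 \left(- 12 \sqrt{5 - -2}\right) \left(237 - -662\right) = 0 \left(- 12 \sqrt{5 + 2}\right) \left(237 + 662\right) = 0 \left(- 12 \sqrt{7}\right) 899 = 0 \cdot 899 = 0$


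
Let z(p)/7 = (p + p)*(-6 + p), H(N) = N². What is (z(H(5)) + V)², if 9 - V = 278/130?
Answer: 187225828416/4225 ≈ 4.4314e+7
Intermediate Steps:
V = 446/65 (V = 9 - 278/130 = 9 - 1*139/65 = 9 - 139/65 = 446/65 ≈ 6.8615)
z(p) = 14*p*(-6 + p) (z(p) = 7*((p + p)*(-6 + p)) = 7*((2*p)*(-6 + p)) = 7*(2*p*(-6 + p)) = 14*p*(-6 + p))
(z(H(5)) + V)² = (14*5²*(-6 + 5²) + 446/65)² = (14*25*(-6 + 25) + 446/65)² = (14*25*19 + 446/65)² = (6650 + 446/65)² = (432696/65)² = 187225828416/4225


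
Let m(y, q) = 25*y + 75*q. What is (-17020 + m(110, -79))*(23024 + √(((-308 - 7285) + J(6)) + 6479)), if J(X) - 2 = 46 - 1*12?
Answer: -464969680 - 141365*I*√22 ≈ -4.6497e+8 - 6.6306e+5*I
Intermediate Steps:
J(X) = 36 (J(X) = 2 + (46 - 1*12) = 2 + (46 - 12) = 2 + 34 = 36)
(-17020 + m(110, -79))*(23024 + √(((-308 - 7285) + J(6)) + 6479)) = (-17020 + (25*110 + 75*(-79)))*(23024 + √(((-308 - 7285) + 36) + 6479)) = (-17020 + (2750 - 5925))*(23024 + √((-7593 + 36) + 6479)) = (-17020 - 3175)*(23024 + √(-7557 + 6479)) = -20195*(23024 + √(-1078)) = -20195*(23024 + 7*I*√22) = -464969680 - 141365*I*√22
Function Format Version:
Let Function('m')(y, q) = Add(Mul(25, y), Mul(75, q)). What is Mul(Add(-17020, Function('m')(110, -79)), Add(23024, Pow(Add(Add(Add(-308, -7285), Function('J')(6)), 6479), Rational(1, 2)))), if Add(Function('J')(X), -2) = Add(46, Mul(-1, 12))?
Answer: Add(-464969680, Mul(-141365, I, Pow(22, Rational(1, 2)))) ≈ Add(-4.6497e+8, Mul(-6.6306e+5, I))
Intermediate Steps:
Function('J')(X) = 36 (Function('J')(X) = Add(2, Add(46, Mul(-1, 12))) = Add(2, Add(46, -12)) = Add(2, 34) = 36)
Mul(Add(-17020, Function('m')(110, -79)), Add(23024, Pow(Add(Add(Add(-308, -7285), Function('J')(6)), 6479), Rational(1, 2)))) = Mul(Add(-17020, Add(Mul(25, 110), Mul(75, -79))), Add(23024, Pow(Add(Add(Add(-308, -7285), 36), 6479), Rational(1, 2)))) = Mul(Add(-17020, Add(2750, -5925)), Add(23024, Pow(Add(Add(-7593, 36), 6479), Rational(1, 2)))) = Mul(Add(-17020, -3175), Add(23024, Pow(Add(-7557, 6479), Rational(1, 2)))) = Mul(-20195, Add(23024, Pow(-1078, Rational(1, 2)))) = Mul(-20195, Add(23024, Mul(7, I, Pow(22, Rational(1, 2))))) = Add(-464969680, Mul(-141365, I, Pow(22, Rational(1, 2))))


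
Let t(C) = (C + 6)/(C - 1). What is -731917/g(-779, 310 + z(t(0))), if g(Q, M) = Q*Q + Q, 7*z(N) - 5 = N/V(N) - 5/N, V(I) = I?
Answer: -731917/606062 ≈ -1.2077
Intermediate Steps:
t(C) = (6 + C)/(-1 + C)
z(N) = 6/7 - 5/(7*N) (z(N) = 5/7 + (N/N - 5/N)/7 = 5/7 + (1 - 5/N)/7 = 5/7 + (⅐ - 5/(7*N)) = 6/7 - 5/(7*N))
g(Q, M) = Q + Q² (g(Q, M) = Q² + Q = Q + Q²)
-731917/g(-779, 310 + z(t(0))) = -731917*(-1/(779*(1 - 779))) = -731917/((-779*(-778))) = -731917/606062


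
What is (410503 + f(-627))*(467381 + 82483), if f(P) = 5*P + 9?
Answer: 224001946728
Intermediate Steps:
f(P) = 9 + 5*P
(410503 + f(-627))*(467381 + 82483) = (410503 + (9 + 5*(-627)))*(467381 + 82483) = (410503 + (9 - 3135))*549864 = (410503 - 3126)*549864 = 407377*549864 = 224001946728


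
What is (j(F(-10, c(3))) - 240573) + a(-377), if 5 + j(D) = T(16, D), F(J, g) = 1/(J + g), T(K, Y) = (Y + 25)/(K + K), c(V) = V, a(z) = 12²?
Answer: -26928521/112 ≈ -2.4043e+5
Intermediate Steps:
a(z) = 144
T(K, Y) = (25 + Y)/(2*K) (T(K, Y) = (25 + Y)/((2*K)) = (25 + Y)*(1/(2*K)) = (25 + Y)/(2*K))
j(D) = -135/32 + D/32 (j(D) = -5 + (½)*(25 + D)/16 = -5 + (½)*(1/16)*(25 + D) = -5 + (25/32 + D/32) = -135/32 + D/32)
(j(F(-10, c(3))) - 240573) + a(-377) = ((-135/32 + 1/(32*(-10 + 3))) - 240573) + 144 = ((-135/32 + (1/32)/(-7)) - 240573) + 144 = ((-135/32 + (1/32)*(-⅐)) - 240573) + 144 = ((-135/32 - 1/224) - 240573) + 144 = (-473/112 - 240573) + 144 = -26944649/112 + 144 = -26928521/112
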